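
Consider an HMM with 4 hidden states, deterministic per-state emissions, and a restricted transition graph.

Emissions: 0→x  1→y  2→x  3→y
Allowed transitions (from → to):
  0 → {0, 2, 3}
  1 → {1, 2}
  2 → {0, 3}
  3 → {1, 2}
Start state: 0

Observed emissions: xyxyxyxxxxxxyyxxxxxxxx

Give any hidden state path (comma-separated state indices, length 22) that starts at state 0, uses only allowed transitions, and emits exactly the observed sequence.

  t0 'x' -> {0,2}, take 0 (start)
  t1 'y' -> {1,3}, take 3 (0->3 ok)
  t2 'x' -> {0,2}, take 2 (3->2 ok)
  t3 'y' -> {1,3}, take 3 (2->3 ok)
  t4 'x' -> {0,2}, take 2 (3->2 ok)
  t5 'y' -> {1,3}, take 3 (2->3 ok)
  t6 'x' -> {0,2}, take 2 (3->2 ok)
  t7 'x' -> {0,2}, take 0 (2->0 ok)
  t8 'x' -> {0,2}, take 2 (0->2 ok)
  t9 'x' -> {0,2}, take 0 (2->0 ok)
  t10 'x' -> {0,2}, take 0 (0->0 ok)
  t11 'x' -> {0,2}, take 2 (0->2 ok)
  t12 'y' -> {1,3}, take 3 (2->3 ok)
  t13 'y' -> {1,3}, take 1 (3->1 ok)
  t14 'x' -> {0,2}, take 2 (1->2 ok)
  t15 'x' -> {0,2}, take 0 (2->0 ok)
  t16 'x' -> {0,2}, take 0 (0->0 ok)
  t17 'x' -> {0,2}, take 0 (0->0 ok)
  t18 'x' -> {0,2}, take 0 (0->0 ok)
  t19 'x' -> {0,2}, take 0 (0->0 ok)
  t20 'x' -> {0,2}, take 0 (0->0 ok)
  t21 'x' -> {0,2}, take 0 (0->0 ok)

0,3,2,3,2,3,2,0,2,0,0,2,3,1,2,0,0,0,0,0,0,0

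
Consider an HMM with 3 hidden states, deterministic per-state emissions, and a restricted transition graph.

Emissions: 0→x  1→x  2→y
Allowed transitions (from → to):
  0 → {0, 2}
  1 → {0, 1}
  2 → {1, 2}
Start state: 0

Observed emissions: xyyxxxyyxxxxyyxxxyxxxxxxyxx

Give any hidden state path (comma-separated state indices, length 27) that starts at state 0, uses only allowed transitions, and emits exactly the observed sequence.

0,2,2,1,1,0,2,2,1,0,0,0,2,2,1,1,0,2,1,1,1,1,1,0,2,1,0

  pos 0: x in {0,1}, choose 0; start
  pos 1: y in {2}, choose 2; 0->2 ok
  pos 2: y in {2}, choose 2; 2->2 ok
  pos 3: x in {0,1}, choose 1; 2->1 ok
  pos 4: x in {0,1}, choose 1; 1->1 ok
  pos 5: x in {0,1}, choose 0; 1->0 ok
  pos 6: y in {2}, choose 2; 0->2 ok
  pos 7: y in {2}, choose 2; 2->2 ok
  pos 8: x in {0,1}, choose 1; 2->1 ok
  pos 9: x in {0,1}, choose 0; 1->0 ok
  pos 10: x in {0,1}, choose 0; 0->0 ok
  pos 11: x in {0,1}, choose 0; 0->0 ok
  pos 12: y in {2}, choose 2; 0->2 ok
  pos 13: y in {2}, choose 2; 2->2 ok
  pos 14: x in {0,1}, choose 1; 2->1 ok
  pos 15: x in {0,1}, choose 1; 1->1 ok
  pos 16: x in {0,1}, choose 0; 1->0 ok
  pos 17: y in {2}, choose 2; 0->2 ok
  pos 18: x in {0,1}, choose 1; 2->1 ok
  pos 19: x in {0,1}, choose 1; 1->1 ok
  pos 20: x in {0,1}, choose 1; 1->1 ok
  pos 21: x in {0,1}, choose 1; 1->1 ok
  pos 22: x in {0,1}, choose 1; 1->1 ok
  pos 23: x in {0,1}, choose 0; 1->0 ok
  pos 24: y in {2}, choose 2; 0->2 ok
  pos 25: x in {0,1}, choose 1; 2->1 ok
  pos 26: x in {0,1}, choose 0; 1->0 ok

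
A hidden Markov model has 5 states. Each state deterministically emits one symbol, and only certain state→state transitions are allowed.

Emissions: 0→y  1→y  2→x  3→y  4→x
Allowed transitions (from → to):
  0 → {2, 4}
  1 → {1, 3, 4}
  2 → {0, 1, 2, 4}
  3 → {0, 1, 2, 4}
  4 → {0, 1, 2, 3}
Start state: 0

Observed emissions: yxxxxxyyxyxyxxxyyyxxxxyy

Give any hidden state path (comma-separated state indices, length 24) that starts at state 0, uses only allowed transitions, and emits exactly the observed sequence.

  pos 0: y in {0,1,3}, choose 0; start
  pos 1: x in {2,4}, choose 4; 0->4 ok
  pos 2: x in {2,4}, choose 2; 4->2 ok
  pos 3: x in {2,4}, choose 2; 2->2 ok
  pos 4: x in {2,4}, choose 4; 2->4 ok
  pos 5: x in {2,4}, choose 2; 4->2 ok
  pos 6: y in {0,1,3}, choose 1; 2->1 ok
  pos 7: y in {0,1,3}, choose 3; 1->3 ok
  pos 8: x in {2,4}, choose 4; 3->4 ok
  pos 9: y in {0,1,3}, choose 0; 4->0 ok
  pos 10: x in {2,4}, choose 2; 0->2 ok
  pos 11: y in {0,1,3}, choose 1; 2->1 ok
  pos 12: x in {2,4}, choose 4; 1->4 ok
  pos 13: x in {2,4}, choose 2; 4->2 ok
  pos 14: x in {2,4}, choose 4; 2->4 ok
  pos 15: y in {0,1,3}, choose 3; 4->3 ok
  pos 16: y in {0,1,3}, choose 1; 3->1 ok
  pos 17: y in {0,1,3}, choose 1; 1->1 ok
  pos 18: x in {2,4}, choose 4; 1->4 ok
  pos 19: x in {2,4}, choose 2; 4->2 ok
  pos 20: x in {2,4}, choose 4; 2->4 ok
  pos 21: x in {2,4}, choose 2; 4->2 ok
  pos 22: y in {0,1,3}, choose 1; 2->1 ok
  pos 23: y in {0,1,3}, choose 3; 1->3 ok

0,4,2,2,4,2,1,3,4,0,2,1,4,2,4,3,1,1,4,2,4,2,1,3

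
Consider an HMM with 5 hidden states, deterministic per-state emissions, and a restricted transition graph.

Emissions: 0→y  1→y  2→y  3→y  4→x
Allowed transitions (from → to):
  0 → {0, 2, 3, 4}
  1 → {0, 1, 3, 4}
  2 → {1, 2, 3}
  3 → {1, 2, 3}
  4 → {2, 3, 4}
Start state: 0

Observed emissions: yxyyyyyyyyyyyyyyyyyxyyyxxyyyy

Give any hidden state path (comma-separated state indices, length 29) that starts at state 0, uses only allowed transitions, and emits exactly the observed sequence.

  [0] y  {0,1,2,3}  => 0  start
  [1] x  {4}  => 4  0->4 ok
  [2] y  {0,1,2,3}  => 3  4->3 ok
  [3] y  {0,1,2,3}  => 2  3->2 ok
  [4] y  {0,1,2,3}  => 3  2->3 ok
  [5] y  {0,1,2,3}  => 3  3->3 ok
  [6] y  {0,1,2,3}  => 1  3->1 ok
  [7] y  {0,1,2,3}  => 0  1->0 ok
  [8] y  {0,1,2,3}  => 0  0->0 ok
  [9] y  {0,1,2,3}  => 0  0->0 ok
  [10] y  {0,1,2,3}  => 3  0->3 ok
  [11] y  {0,1,2,3}  => 1  3->1 ok
  [12] y  {0,1,2,3}  => 0  1->0 ok
  [13] y  {0,1,2,3}  => 2  0->2 ok
  [14] y  {0,1,2,3}  => 1  2->1 ok
  [15] y  {0,1,2,3}  => 3  1->3 ok
  [16] y  {0,1,2,3}  => 3  3->3 ok
  [17] y  {0,1,2,3}  => 3  3->3 ok
  [18] y  {0,1,2,3}  => 1  3->1 ok
  [19] x  {4}  => 4  1->4 ok
  [20] y  {0,1,2,3}  => 2  4->2 ok
  [21] y  {0,1,2,3}  => 3  2->3 ok
  [22] y  {0,1,2,3}  => 1  3->1 ok
  [23] x  {4}  => 4  1->4 ok
  [24] x  {4}  => 4  4->4 ok
  [25] y  {0,1,2,3}  => 2  4->2 ok
  [26] y  {0,1,2,3}  => 3  2->3 ok
  [27] y  {0,1,2,3}  => 2  3->2 ok
  [28] y  {0,1,2,3}  => 1  2->1 ok

0,4,3,2,3,3,1,0,0,0,3,1,0,2,1,3,3,3,1,4,2,3,1,4,4,2,3,2,1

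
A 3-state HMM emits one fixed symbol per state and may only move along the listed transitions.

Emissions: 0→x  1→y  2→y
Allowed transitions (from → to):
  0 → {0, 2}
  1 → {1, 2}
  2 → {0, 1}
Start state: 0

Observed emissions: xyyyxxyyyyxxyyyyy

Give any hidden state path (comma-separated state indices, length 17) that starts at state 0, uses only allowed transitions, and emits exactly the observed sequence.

  t0 'x' -> {0}, take 0 (start)
  t1 'y' -> {1,2}, take 2 (0->2 ok)
  t2 'y' -> {1,2}, take 1 (2->1 ok)
  t3 'y' -> {1,2}, take 2 (1->2 ok)
  t4 'x' -> {0}, take 0 (2->0 ok)
  t5 'x' -> {0}, take 0 (0->0 ok)
  t6 'y' -> {1,2}, take 2 (0->2 ok)
  t7 'y' -> {1,2}, take 1 (2->1 ok)
  t8 'y' -> {1,2}, take 1 (1->1 ok)
  t9 'y' -> {1,2}, take 2 (1->2 ok)
  t10 'x' -> {0}, take 0 (2->0 ok)
  t11 'x' -> {0}, take 0 (0->0 ok)
  t12 'y' -> {1,2}, take 2 (0->2 ok)
  t13 'y' -> {1,2}, take 1 (2->1 ok)
  t14 'y' -> {1,2}, take 2 (1->2 ok)
  t15 'y' -> {1,2}, take 1 (2->1 ok)
  t16 'y' -> {1,2}, take 2 (1->2 ok)

0,2,1,2,0,0,2,1,1,2,0,0,2,1,2,1,2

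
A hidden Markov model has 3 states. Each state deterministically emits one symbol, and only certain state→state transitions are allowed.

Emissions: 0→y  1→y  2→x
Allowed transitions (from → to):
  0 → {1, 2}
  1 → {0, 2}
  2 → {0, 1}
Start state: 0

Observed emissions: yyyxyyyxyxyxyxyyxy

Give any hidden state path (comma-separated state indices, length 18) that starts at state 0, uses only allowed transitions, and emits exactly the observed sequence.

  0: obs=y cand={0,1} pick 0 [start]
  1: obs=y cand={0,1} pick 1 [0->1 ok]
  2: obs=y cand={0,1} pick 0 [1->0 ok]
  3: obs=x cand={2} pick 2 [0->2 ok]
  4: obs=y cand={0,1} pick 0 [2->0 ok]
  5: obs=y cand={0,1} pick 1 [0->1 ok]
  6: obs=y cand={0,1} pick 0 [1->0 ok]
  7: obs=x cand={2} pick 2 [0->2 ok]
  8: obs=y cand={0,1} pick 1 [2->1 ok]
  9: obs=x cand={2} pick 2 [1->2 ok]
  10: obs=y cand={0,1} pick 1 [2->1 ok]
  11: obs=x cand={2} pick 2 [1->2 ok]
  12: obs=y cand={0,1} pick 1 [2->1 ok]
  13: obs=x cand={2} pick 2 [1->2 ok]
  14: obs=y cand={0,1} pick 0 [2->0 ok]
  15: obs=y cand={0,1} pick 1 [0->1 ok]
  16: obs=x cand={2} pick 2 [1->2 ok]
  17: obs=y cand={0,1} pick 1 [2->1 ok]

0,1,0,2,0,1,0,2,1,2,1,2,1,2,0,1,2,1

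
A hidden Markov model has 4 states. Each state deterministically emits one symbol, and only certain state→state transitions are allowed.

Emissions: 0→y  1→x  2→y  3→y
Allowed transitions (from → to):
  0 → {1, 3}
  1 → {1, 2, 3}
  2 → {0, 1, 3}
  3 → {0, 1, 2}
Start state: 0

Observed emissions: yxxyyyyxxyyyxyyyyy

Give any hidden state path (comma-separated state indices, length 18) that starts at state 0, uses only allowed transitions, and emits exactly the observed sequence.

0,1,1,2,0,3,0,1,1,2,0,3,1,2,0,3,2,3

  pos 0: y in {0,2,3}, choose 0; start
  pos 1: x in {1}, choose 1; 0->1 ok
  pos 2: x in {1}, choose 1; 1->1 ok
  pos 3: y in {0,2,3}, choose 2; 1->2 ok
  pos 4: y in {0,2,3}, choose 0; 2->0 ok
  pos 5: y in {0,2,3}, choose 3; 0->3 ok
  pos 6: y in {0,2,3}, choose 0; 3->0 ok
  pos 7: x in {1}, choose 1; 0->1 ok
  pos 8: x in {1}, choose 1; 1->1 ok
  pos 9: y in {0,2,3}, choose 2; 1->2 ok
  pos 10: y in {0,2,3}, choose 0; 2->0 ok
  pos 11: y in {0,2,3}, choose 3; 0->3 ok
  pos 12: x in {1}, choose 1; 3->1 ok
  pos 13: y in {0,2,3}, choose 2; 1->2 ok
  pos 14: y in {0,2,3}, choose 0; 2->0 ok
  pos 15: y in {0,2,3}, choose 3; 0->3 ok
  pos 16: y in {0,2,3}, choose 2; 3->2 ok
  pos 17: y in {0,2,3}, choose 3; 2->3 ok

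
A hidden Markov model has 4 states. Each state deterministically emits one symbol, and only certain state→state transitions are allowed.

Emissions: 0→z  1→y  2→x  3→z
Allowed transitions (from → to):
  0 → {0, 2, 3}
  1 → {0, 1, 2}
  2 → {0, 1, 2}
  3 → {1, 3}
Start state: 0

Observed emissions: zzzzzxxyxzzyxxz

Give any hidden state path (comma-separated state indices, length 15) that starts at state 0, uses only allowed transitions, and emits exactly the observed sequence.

  [0] z  {0,3}  => 0  start
  [1] z  {0,3}  => 0  0->0 ok
  [2] z  {0,3}  => 0  0->0 ok
  [3] z  {0,3}  => 0  0->0 ok
  [4] z  {0,3}  => 0  0->0 ok
  [5] x  {2}  => 2  0->2 ok
  [6] x  {2}  => 2  2->2 ok
  [7] y  {1}  => 1  2->1 ok
  [8] x  {2}  => 2  1->2 ok
  [9] z  {0,3}  => 0  2->0 ok
  [10] z  {0,3}  => 3  0->3 ok
  [11] y  {1}  => 1  3->1 ok
  [12] x  {2}  => 2  1->2 ok
  [13] x  {2}  => 2  2->2 ok
  [14] z  {0,3}  => 0  2->0 ok

0,0,0,0,0,2,2,1,2,0,3,1,2,2,0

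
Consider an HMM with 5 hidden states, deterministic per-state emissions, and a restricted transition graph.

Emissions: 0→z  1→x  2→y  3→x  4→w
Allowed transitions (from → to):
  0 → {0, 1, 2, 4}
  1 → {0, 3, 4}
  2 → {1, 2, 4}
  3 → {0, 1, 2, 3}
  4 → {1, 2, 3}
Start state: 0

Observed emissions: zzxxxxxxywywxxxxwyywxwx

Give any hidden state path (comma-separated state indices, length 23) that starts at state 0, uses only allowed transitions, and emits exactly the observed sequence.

  [0] z  {0}  => 0  start
  [1] z  {0}  => 0  0->0 ok
  [2] x  {1,3}  => 1  0->1 ok
  [3] x  {1,3}  => 3  1->3 ok
  [4] x  {1,3}  => 3  3->3 ok
  [5] x  {1,3}  => 3  3->3 ok
  [6] x  {1,3}  => 1  3->1 ok
  [7] x  {1,3}  => 3  1->3 ok
  [8] y  {2}  => 2  3->2 ok
  [9] w  {4}  => 4  2->4 ok
  [10] y  {2}  => 2  4->2 ok
  [11] w  {4}  => 4  2->4 ok
  [12] x  {1,3}  => 3  4->3 ok
  [13] x  {1,3}  => 1  3->1 ok
  [14] x  {1,3}  => 3  1->3 ok
  [15] x  {1,3}  => 1  3->1 ok
  [16] w  {4}  => 4  1->4 ok
  [17] y  {2}  => 2  4->2 ok
  [18] y  {2}  => 2  2->2 ok
  [19] w  {4}  => 4  2->4 ok
  [20] x  {1,3}  => 1  4->1 ok
  [21] w  {4}  => 4  1->4 ok
  [22] x  {1,3}  => 1  4->1 ok

0,0,1,3,3,3,1,3,2,4,2,4,3,1,3,1,4,2,2,4,1,4,1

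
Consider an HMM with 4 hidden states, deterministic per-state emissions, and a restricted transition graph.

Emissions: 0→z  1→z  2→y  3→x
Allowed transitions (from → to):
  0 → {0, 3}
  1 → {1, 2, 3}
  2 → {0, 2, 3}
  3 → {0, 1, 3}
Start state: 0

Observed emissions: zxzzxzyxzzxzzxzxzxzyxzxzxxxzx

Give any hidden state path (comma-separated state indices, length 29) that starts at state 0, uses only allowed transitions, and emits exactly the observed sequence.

0,3,0,0,3,1,2,3,1,1,3,0,0,3,1,3,1,3,1,2,3,1,3,0,3,3,3,1,3

  t0 'z' -> {0,1}, take 0 (start)
  t1 'x' -> {3}, take 3 (0->3 ok)
  t2 'z' -> {0,1}, take 0 (3->0 ok)
  t3 'z' -> {0,1}, take 0 (0->0 ok)
  t4 'x' -> {3}, take 3 (0->3 ok)
  t5 'z' -> {0,1}, take 1 (3->1 ok)
  t6 'y' -> {2}, take 2 (1->2 ok)
  t7 'x' -> {3}, take 3 (2->3 ok)
  t8 'z' -> {0,1}, take 1 (3->1 ok)
  t9 'z' -> {0,1}, take 1 (1->1 ok)
  t10 'x' -> {3}, take 3 (1->3 ok)
  t11 'z' -> {0,1}, take 0 (3->0 ok)
  t12 'z' -> {0,1}, take 0 (0->0 ok)
  t13 'x' -> {3}, take 3 (0->3 ok)
  t14 'z' -> {0,1}, take 1 (3->1 ok)
  t15 'x' -> {3}, take 3 (1->3 ok)
  t16 'z' -> {0,1}, take 1 (3->1 ok)
  t17 'x' -> {3}, take 3 (1->3 ok)
  t18 'z' -> {0,1}, take 1 (3->1 ok)
  t19 'y' -> {2}, take 2 (1->2 ok)
  t20 'x' -> {3}, take 3 (2->3 ok)
  t21 'z' -> {0,1}, take 1 (3->1 ok)
  t22 'x' -> {3}, take 3 (1->3 ok)
  t23 'z' -> {0,1}, take 0 (3->0 ok)
  t24 'x' -> {3}, take 3 (0->3 ok)
  t25 'x' -> {3}, take 3 (3->3 ok)
  t26 'x' -> {3}, take 3 (3->3 ok)
  t27 'z' -> {0,1}, take 1 (3->1 ok)
  t28 'x' -> {3}, take 3 (1->3 ok)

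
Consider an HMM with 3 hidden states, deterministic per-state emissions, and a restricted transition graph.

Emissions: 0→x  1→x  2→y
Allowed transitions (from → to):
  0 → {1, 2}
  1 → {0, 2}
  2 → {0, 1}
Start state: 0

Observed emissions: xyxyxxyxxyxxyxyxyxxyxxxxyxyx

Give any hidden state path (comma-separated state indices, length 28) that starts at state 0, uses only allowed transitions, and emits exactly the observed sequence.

0,2,1,2,1,0,2,0,1,2,0,1,2,1,2,0,2,0,1,2,0,1,0,1,2,0,2,1

  [0] x  {0,1}  => 0  start
  [1] y  {2}  => 2  0->2 ok
  [2] x  {0,1}  => 1  2->1 ok
  [3] y  {2}  => 2  1->2 ok
  [4] x  {0,1}  => 1  2->1 ok
  [5] x  {0,1}  => 0  1->0 ok
  [6] y  {2}  => 2  0->2 ok
  [7] x  {0,1}  => 0  2->0 ok
  [8] x  {0,1}  => 1  0->1 ok
  [9] y  {2}  => 2  1->2 ok
  [10] x  {0,1}  => 0  2->0 ok
  [11] x  {0,1}  => 1  0->1 ok
  [12] y  {2}  => 2  1->2 ok
  [13] x  {0,1}  => 1  2->1 ok
  [14] y  {2}  => 2  1->2 ok
  [15] x  {0,1}  => 0  2->0 ok
  [16] y  {2}  => 2  0->2 ok
  [17] x  {0,1}  => 0  2->0 ok
  [18] x  {0,1}  => 1  0->1 ok
  [19] y  {2}  => 2  1->2 ok
  [20] x  {0,1}  => 0  2->0 ok
  [21] x  {0,1}  => 1  0->1 ok
  [22] x  {0,1}  => 0  1->0 ok
  [23] x  {0,1}  => 1  0->1 ok
  [24] y  {2}  => 2  1->2 ok
  [25] x  {0,1}  => 0  2->0 ok
  [26] y  {2}  => 2  0->2 ok
  [27] x  {0,1}  => 1  2->1 ok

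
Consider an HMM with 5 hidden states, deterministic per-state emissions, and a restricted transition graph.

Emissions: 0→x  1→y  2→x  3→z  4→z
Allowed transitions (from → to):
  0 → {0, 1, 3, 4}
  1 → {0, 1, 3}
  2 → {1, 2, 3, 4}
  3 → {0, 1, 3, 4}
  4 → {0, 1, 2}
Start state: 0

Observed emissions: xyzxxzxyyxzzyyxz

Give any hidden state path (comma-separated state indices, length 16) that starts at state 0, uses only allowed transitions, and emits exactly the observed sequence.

  0: obs=x cand={0,2} pick 0 [start]
  1: obs=y cand={1} pick 1 [0->1 ok]
  2: obs=z cand={3,4} pick 3 [1->3 ok]
  3: obs=x cand={0,2} pick 0 [3->0 ok]
  4: obs=x cand={0,2} pick 0 [0->0 ok]
  5: obs=z cand={3,4} pick 4 [0->4 ok]
  6: obs=x cand={0,2} pick 0 [4->0 ok]
  7: obs=y cand={1} pick 1 [0->1 ok]
  8: obs=y cand={1} pick 1 [1->1 ok]
  9: obs=x cand={0,2} pick 0 [1->0 ok]
  10: obs=z cand={3,4} pick 3 [0->3 ok]
  11: obs=z cand={3,4} pick 4 [3->4 ok]
  12: obs=y cand={1} pick 1 [4->1 ok]
  13: obs=y cand={1} pick 1 [1->1 ok]
  14: obs=x cand={0,2} pick 0 [1->0 ok]
  15: obs=z cand={3,4} pick 3 [0->3 ok]

0,1,3,0,0,4,0,1,1,0,3,4,1,1,0,3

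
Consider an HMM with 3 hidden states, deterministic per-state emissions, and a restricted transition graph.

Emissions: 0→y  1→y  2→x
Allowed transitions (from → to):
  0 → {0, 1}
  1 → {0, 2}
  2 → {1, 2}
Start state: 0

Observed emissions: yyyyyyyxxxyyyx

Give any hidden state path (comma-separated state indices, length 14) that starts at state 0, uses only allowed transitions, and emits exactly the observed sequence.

0,0,0,1,0,0,1,2,2,2,1,0,1,2

  t0 'y' -> {0,1}, take 0 (start)
  t1 'y' -> {0,1}, take 0 (0->0 ok)
  t2 'y' -> {0,1}, take 0 (0->0 ok)
  t3 'y' -> {0,1}, take 1 (0->1 ok)
  t4 'y' -> {0,1}, take 0 (1->0 ok)
  t5 'y' -> {0,1}, take 0 (0->0 ok)
  t6 'y' -> {0,1}, take 1 (0->1 ok)
  t7 'x' -> {2}, take 2 (1->2 ok)
  t8 'x' -> {2}, take 2 (2->2 ok)
  t9 'x' -> {2}, take 2 (2->2 ok)
  t10 'y' -> {0,1}, take 1 (2->1 ok)
  t11 'y' -> {0,1}, take 0 (1->0 ok)
  t12 'y' -> {0,1}, take 1 (0->1 ok)
  t13 'x' -> {2}, take 2 (1->2 ok)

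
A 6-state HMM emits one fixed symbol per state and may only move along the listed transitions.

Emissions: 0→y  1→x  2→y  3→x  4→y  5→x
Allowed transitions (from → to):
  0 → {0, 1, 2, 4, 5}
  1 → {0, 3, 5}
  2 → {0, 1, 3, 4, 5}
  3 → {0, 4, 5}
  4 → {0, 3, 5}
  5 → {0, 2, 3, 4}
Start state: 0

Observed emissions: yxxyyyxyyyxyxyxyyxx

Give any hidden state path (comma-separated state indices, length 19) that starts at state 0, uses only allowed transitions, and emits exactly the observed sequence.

0,1,5,4,0,2,3,4,0,4,5,2,3,0,1,0,2,1,5

  pos 0: y in {0,2,4}, choose 0; start
  pos 1: x in {1,3,5}, choose 1; 0->1 ok
  pos 2: x in {1,3,5}, choose 5; 1->5 ok
  pos 3: y in {0,2,4}, choose 4; 5->4 ok
  pos 4: y in {0,2,4}, choose 0; 4->0 ok
  pos 5: y in {0,2,4}, choose 2; 0->2 ok
  pos 6: x in {1,3,5}, choose 3; 2->3 ok
  pos 7: y in {0,2,4}, choose 4; 3->4 ok
  pos 8: y in {0,2,4}, choose 0; 4->0 ok
  pos 9: y in {0,2,4}, choose 4; 0->4 ok
  pos 10: x in {1,3,5}, choose 5; 4->5 ok
  pos 11: y in {0,2,4}, choose 2; 5->2 ok
  pos 12: x in {1,3,5}, choose 3; 2->3 ok
  pos 13: y in {0,2,4}, choose 0; 3->0 ok
  pos 14: x in {1,3,5}, choose 1; 0->1 ok
  pos 15: y in {0,2,4}, choose 0; 1->0 ok
  pos 16: y in {0,2,4}, choose 2; 0->2 ok
  pos 17: x in {1,3,5}, choose 1; 2->1 ok
  pos 18: x in {1,3,5}, choose 5; 1->5 ok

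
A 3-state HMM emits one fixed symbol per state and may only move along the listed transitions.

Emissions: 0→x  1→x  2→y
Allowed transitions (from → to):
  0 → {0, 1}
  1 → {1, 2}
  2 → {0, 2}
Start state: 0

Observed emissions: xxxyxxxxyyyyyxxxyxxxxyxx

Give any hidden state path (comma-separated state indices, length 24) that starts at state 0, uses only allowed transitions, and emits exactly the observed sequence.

  pos 0: x in {0,1}, choose 0; start
  pos 1: x in {0,1}, choose 0; 0->0 ok
  pos 2: x in {0,1}, choose 1; 0->1 ok
  pos 3: y in {2}, choose 2; 1->2 ok
  pos 4: x in {0,1}, choose 0; 2->0 ok
  pos 5: x in {0,1}, choose 1; 0->1 ok
  pos 6: x in {0,1}, choose 1; 1->1 ok
  pos 7: x in {0,1}, choose 1; 1->1 ok
  pos 8: y in {2}, choose 2; 1->2 ok
  pos 9: y in {2}, choose 2; 2->2 ok
  pos 10: y in {2}, choose 2; 2->2 ok
  pos 11: y in {2}, choose 2; 2->2 ok
  pos 12: y in {2}, choose 2; 2->2 ok
  pos 13: x in {0,1}, choose 0; 2->0 ok
  pos 14: x in {0,1}, choose 0; 0->0 ok
  pos 15: x in {0,1}, choose 1; 0->1 ok
  pos 16: y in {2}, choose 2; 1->2 ok
  pos 17: x in {0,1}, choose 0; 2->0 ok
  pos 18: x in {0,1}, choose 0; 0->0 ok
  pos 19: x in {0,1}, choose 1; 0->1 ok
  pos 20: x in {0,1}, choose 1; 1->1 ok
  pos 21: y in {2}, choose 2; 1->2 ok
  pos 22: x in {0,1}, choose 0; 2->0 ok
  pos 23: x in {0,1}, choose 0; 0->0 ok

0,0,1,2,0,1,1,1,2,2,2,2,2,0,0,1,2,0,0,1,1,2,0,0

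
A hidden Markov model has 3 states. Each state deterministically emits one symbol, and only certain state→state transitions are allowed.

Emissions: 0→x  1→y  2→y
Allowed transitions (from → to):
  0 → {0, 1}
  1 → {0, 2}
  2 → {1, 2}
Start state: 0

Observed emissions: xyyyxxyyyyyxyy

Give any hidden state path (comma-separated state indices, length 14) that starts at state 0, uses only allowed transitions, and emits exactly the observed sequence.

  pos 0: x in {0}, choose 0; start
  pos 1: y in {1,2}, choose 1; 0->1 ok
  pos 2: y in {1,2}, choose 2; 1->2 ok
  pos 3: y in {1,2}, choose 1; 2->1 ok
  pos 4: x in {0}, choose 0; 1->0 ok
  pos 5: x in {0}, choose 0; 0->0 ok
  pos 6: y in {1,2}, choose 1; 0->1 ok
  pos 7: y in {1,2}, choose 2; 1->2 ok
  pos 8: y in {1,2}, choose 2; 2->2 ok
  pos 9: y in {1,2}, choose 2; 2->2 ok
  pos 10: y in {1,2}, choose 1; 2->1 ok
  pos 11: x in {0}, choose 0; 1->0 ok
  pos 12: y in {1,2}, choose 1; 0->1 ok
  pos 13: y in {1,2}, choose 2; 1->2 ok

0,1,2,1,0,0,1,2,2,2,1,0,1,2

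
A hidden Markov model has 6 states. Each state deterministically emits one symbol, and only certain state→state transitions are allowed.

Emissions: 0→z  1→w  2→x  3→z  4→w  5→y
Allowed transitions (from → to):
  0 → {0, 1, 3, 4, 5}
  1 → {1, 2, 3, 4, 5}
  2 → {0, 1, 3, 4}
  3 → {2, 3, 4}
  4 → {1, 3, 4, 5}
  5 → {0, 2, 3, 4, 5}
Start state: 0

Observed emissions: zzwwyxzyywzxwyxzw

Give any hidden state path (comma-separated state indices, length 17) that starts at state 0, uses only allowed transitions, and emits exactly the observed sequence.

0,0,4,4,5,2,0,5,5,4,3,2,1,5,2,0,4

  pos 0: z in {0,3}, choose 0; start
  pos 1: z in {0,3}, choose 0; 0->0 ok
  pos 2: w in {1,4}, choose 4; 0->4 ok
  pos 3: w in {1,4}, choose 4; 4->4 ok
  pos 4: y in {5}, choose 5; 4->5 ok
  pos 5: x in {2}, choose 2; 5->2 ok
  pos 6: z in {0,3}, choose 0; 2->0 ok
  pos 7: y in {5}, choose 5; 0->5 ok
  pos 8: y in {5}, choose 5; 5->5 ok
  pos 9: w in {1,4}, choose 4; 5->4 ok
  pos 10: z in {0,3}, choose 3; 4->3 ok
  pos 11: x in {2}, choose 2; 3->2 ok
  pos 12: w in {1,4}, choose 1; 2->1 ok
  pos 13: y in {5}, choose 5; 1->5 ok
  pos 14: x in {2}, choose 2; 5->2 ok
  pos 15: z in {0,3}, choose 0; 2->0 ok
  pos 16: w in {1,4}, choose 4; 0->4 ok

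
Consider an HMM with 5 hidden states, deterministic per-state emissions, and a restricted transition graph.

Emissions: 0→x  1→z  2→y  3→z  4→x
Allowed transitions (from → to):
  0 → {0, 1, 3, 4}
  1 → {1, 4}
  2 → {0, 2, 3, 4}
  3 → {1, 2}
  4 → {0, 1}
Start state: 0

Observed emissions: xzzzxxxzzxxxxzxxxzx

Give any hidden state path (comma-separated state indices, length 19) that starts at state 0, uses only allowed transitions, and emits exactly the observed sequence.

  0: obs=x cand={0,4} pick 0 [start]
  1: obs=z cand={1,3} pick 3 [0->3 ok]
  2: obs=z cand={1,3} pick 1 [3->1 ok]
  3: obs=z cand={1,3} pick 1 [1->1 ok]
  4: obs=x cand={0,4} pick 4 [1->4 ok]
  5: obs=x cand={0,4} pick 0 [4->0 ok]
  6: obs=x cand={0,4} pick 0 [0->0 ok]
  7: obs=z cand={1,3} pick 3 [0->3 ok]
  8: obs=z cand={1,3} pick 1 [3->1 ok]
  9: obs=x cand={0,4} pick 4 [1->4 ok]
  10: obs=x cand={0,4} pick 0 [4->0 ok]
  11: obs=x cand={0,4} pick 0 [0->0 ok]
  12: obs=x cand={0,4} pick 0 [0->0 ok]
  13: obs=z cand={1,3} pick 1 [0->1 ok]
  14: obs=x cand={0,4} pick 4 [1->4 ok]
  15: obs=x cand={0,4} pick 0 [4->0 ok]
  16: obs=x cand={0,4} pick 4 [0->4 ok]
  17: obs=z cand={1,3} pick 1 [4->1 ok]
  18: obs=x cand={0,4} pick 4 [1->4 ok]

0,3,1,1,4,0,0,3,1,4,0,0,0,1,4,0,4,1,4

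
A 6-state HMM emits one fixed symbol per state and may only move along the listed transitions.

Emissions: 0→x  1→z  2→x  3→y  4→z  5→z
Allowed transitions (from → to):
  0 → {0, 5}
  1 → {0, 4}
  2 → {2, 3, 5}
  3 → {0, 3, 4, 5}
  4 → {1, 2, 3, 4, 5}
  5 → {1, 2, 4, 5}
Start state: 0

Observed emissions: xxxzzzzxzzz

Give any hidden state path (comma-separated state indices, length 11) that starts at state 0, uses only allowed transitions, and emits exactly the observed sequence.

0,0,0,5,5,5,1,0,5,4,4

  0: obs=x cand={0,2} pick 0 [start]
  1: obs=x cand={0,2} pick 0 [0->0 ok]
  2: obs=x cand={0,2} pick 0 [0->0 ok]
  3: obs=z cand={1,4,5} pick 5 [0->5 ok]
  4: obs=z cand={1,4,5} pick 5 [5->5 ok]
  5: obs=z cand={1,4,5} pick 5 [5->5 ok]
  6: obs=z cand={1,4,5} pick 1 [5->1 ok]
  7: obs=x cand={0,2} pick 0 [1->0 ok]
  8: obs=z cand={1,4,5} pick 5 [0->5 ok]
  9: obs=z cand={1,4,5} pick 4 [5->4 ok]
  10: obs=z cand={1,4,5} pick 4 [4->4 ok]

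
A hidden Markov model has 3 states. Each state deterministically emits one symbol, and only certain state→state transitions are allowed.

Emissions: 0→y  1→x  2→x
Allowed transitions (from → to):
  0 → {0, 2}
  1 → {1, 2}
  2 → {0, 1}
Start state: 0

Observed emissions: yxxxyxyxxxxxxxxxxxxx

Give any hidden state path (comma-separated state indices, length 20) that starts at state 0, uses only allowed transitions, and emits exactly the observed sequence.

0,2,1,2,0,2,0,2,1,1,1,1,1,1,2,1,2,1,1,2

  t0 'y' -> {0}, take 0 (start)
  t1 'x' -> {1,2}, take 2 (0->2 ok)
  t2 'x' -> {1,2}, take 1 (2->1 ok)
  t3 'x' -> {1,2}, take 2 (1->2 ok)
  t4 'y' -> {0}, take 0 (2->0 ok)
  t5 'x' -> {1,2}, take 2 (0->2 ok)
  t6 'y' -> {0}, take 0 (2->0 ok)
  t7 'x' -> {1,2}, take 2 (0->2 ok)
  t8 'x' -> {1,2}, take 1 (2->1 ok)
  t9 'x' -> {1,2}, take 1 (1->1 ok)
  t10 'x' -> {1,2}, take 1 (1->1 ok)
  t11 'x' -> {1,2}, take 1 (1->1 ok)
  t12 'x' -> {1,2}, take 1 (1->1 ok)
  t13 'x' -> {1,2}, take 1 (1->1 ok)
  t14 'x' -> {1,2}, take 2 (1->2 ok)
  t15 'x' -> {1,2}, take 1 (2->1 ok)
  t16 'x' -> {1,2}, take 2 (1->2 ok)
  t17 'x' -> {1,2}, take 1 (2->1 ok)
  t18 'x' -> {1,2}, take 1 (1->1 ok)
  t19 'x' -> {1,2}, take 2 (1->2 ok)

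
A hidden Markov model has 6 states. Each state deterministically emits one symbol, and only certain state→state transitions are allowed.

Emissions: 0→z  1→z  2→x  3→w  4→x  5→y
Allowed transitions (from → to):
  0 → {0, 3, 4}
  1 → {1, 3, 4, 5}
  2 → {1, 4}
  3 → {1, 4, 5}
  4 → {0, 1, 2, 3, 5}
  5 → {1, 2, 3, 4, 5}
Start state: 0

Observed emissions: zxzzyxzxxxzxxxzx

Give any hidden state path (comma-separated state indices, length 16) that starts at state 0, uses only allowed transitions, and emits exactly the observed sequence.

0,4,1,1,5,4,1,4,2,4,1,4,2,4,1,4

  0: obs=z cand={0,1} pick 0 [start]
  1: obs=x cand={2,4} pick 4 [0->4 ok]
  2: obs=z cand={0,1} pick 1 [4->1 ok]
  3: obs=z cand={0,1} pick 1 [1->1 ok]
  4: obs=y cand={5} pick 5 [1->5 ok]
  5: obs=x cand={2,4} pick 4 [5->4 ok]
  6: obs=z cand={0,1} pick 1 [4->1 ok]
  7: obs=x cand={2,4} pick 4 [1->4 ok]
  8: obs=x cand={2,4} pick 2 [4->2 ok]
  9: obs=x cand={2,4} pick 4 [2->4 ok]
  10: obs=z cand={0,1} pick 1 [4->1 ok]
  11: obs=x cand={2,4} pick 4 [1->4 ok]
  12: obs=x cand={2,4} pick 2 [4->2 ok]
  13: obs=x cand={2,4} pick 4 [2->4 ok]
  14: obs=z cand={0,1} pick 1 [4->1 ok]
  15: obs=x cand={2,4} pick 4 [1->4 ok]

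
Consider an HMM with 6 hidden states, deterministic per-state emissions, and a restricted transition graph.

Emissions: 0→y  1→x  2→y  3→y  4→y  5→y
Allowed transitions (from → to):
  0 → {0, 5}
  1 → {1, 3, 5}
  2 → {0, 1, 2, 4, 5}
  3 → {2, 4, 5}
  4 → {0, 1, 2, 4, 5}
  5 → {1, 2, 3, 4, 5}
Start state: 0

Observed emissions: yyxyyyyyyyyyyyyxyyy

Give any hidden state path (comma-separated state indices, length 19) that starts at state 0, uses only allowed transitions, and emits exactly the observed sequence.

  0: obs=y cand={0,2,3,4,5} pick 0 [start]
  1: obs=y cand={0,2,3,4,5} pick 5 [0->5 ok]
  2: obs=x cand={1} pick 1 [5->1 ok]
  3: obs=y cand={0,2,3,4,5} pick 3 [1->3 ok]
  4: obs=y cand={0,2,3,4,5} pick 2 [3->2 ok]
  5: obs=y cand={0,2,3,4,5} pick 0 [2->0 ok]
  6: obs=y cand={0,2,3,4,5} pick 5 [0->5 ok]
  7: obs=y cand={0,2,3,4,5} pick 4 [5->4 ok]
  8: obs=y cand={0,2,3,4,5} pick 0 [4->0 ok]
  9: obs=y cand={0,2,3,4,5} pick 5 [0->5 ok]
  10: obs=y cand={0,2,3,4,5} pick 5 [5->5 ok]
  11: obs=y cand={0,2,3,4,5} pick 2 [5->2 ok]
  12: obs=y cand={0,2,3,4,5} pick 2 [2->2 ok]
  13: obs=y cand={0,2,3,4,5} pick 4 [2->4 ok]
  14: obs=y cand={0,2,3,4,5} pick 4 [4->4 ok]
  15: obs=x cand={1} pick 1 [4->1 ok]
  16: obs=y cand={0,2,3,4,5} pick 3 [1->3 ok]
  17: obs=y cand={0,2,3,4,5} pick 4 [3->4 ok]
  18: obs=y cand={0,2,3,4,5} pick 4 [4->4 ok]

0,5,1,3,2,0,5,4,0,5,5,2,2,4,4,1,3,4,4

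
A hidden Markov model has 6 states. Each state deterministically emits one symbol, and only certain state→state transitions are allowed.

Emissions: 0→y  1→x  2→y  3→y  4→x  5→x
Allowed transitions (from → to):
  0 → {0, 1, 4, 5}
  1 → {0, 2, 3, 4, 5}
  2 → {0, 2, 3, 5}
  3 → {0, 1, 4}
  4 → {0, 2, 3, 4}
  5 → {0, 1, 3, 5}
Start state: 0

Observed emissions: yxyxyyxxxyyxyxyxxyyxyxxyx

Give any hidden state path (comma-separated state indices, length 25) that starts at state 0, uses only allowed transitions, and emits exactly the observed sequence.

0,5,0,5,0,0,5,5,5,3,0,4,2,5,3,1,4,0,0,5,0,4,4,3,1

  pos 0: y in {0,2,3}, choose 0; start
  pos 1: x in {1,4,5}, choose 5; 0->5 ok
  pos 2: y in {0,2,3}, choose 0; 5->0 ok
  pos 3: x in {1,4,5}, choose 5; 0->5 ok
  pos 4: y in {0,2,3}, choose 0; 5->0 ok
  pos 5: y in {0,2,3}, choose 0; 0->0 ok
  pos 6: x in {1,4,5}, choose 5; 0->5 ok
  pos 7: x in {1,4,5}, choose 5; 5->5 ok
  pos 8: x in {1,4,5}, choose 5; 5->5 ok
  pos 9: y in {0,2,3}, choose 3; 5->3 ok
  pos 10: y in {0,2,3}, choose 0; 3->0 ok
  pos 11: x in {1,4,5}, choose 4; 0->4 ok
  pos 12: y in {0,2,3}, choose 2; 4->2 ok
  pos 13: x in {1,4,5}, choose 5; 2->5 ok
  pos 14: y in {0,2,3}, choose 3; 5->3 ok
  pos 15: x in {1,4,5}, choose 1; 3->1 ok
  pos 16: x in {1,4,5}, choose 4; 1->4 ok
  pos 17: y in {0,2,3}, choose 0; 4->0 ok
  pos 18: y in {0,2,3}, choose 0; 0->0 ok
  pos 19: x in {1,4,5}, choose 5; 0->5 ok
  pos 20: y in {0,2,3}, choose 0; 5->0 ok
  pos 21: x in {1,4,5}, choose 4; 0->4 ok
  pos 22: x in {1,4,5}, choose 4; 4->4 ok
  pos 23: y in {0,2,3}, choose 3; 4->3 ok
  pos 24: x in {1,4,5}, choose 1; 3->1 ok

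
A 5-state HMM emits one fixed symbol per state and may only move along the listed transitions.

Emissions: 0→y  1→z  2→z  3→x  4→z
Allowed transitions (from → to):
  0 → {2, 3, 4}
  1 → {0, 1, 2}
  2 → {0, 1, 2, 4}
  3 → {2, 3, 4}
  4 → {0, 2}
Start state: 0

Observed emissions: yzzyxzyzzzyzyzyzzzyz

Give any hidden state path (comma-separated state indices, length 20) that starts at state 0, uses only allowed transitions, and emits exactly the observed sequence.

0,2,4,0,3,4,0,2,2,4,0,2,0,4,0,4,2,1,0,4

  0: obs=y cand={0} pick 0 [start]
  1: obs=z cand={1,2,4} pick 2 [0->2 ok]
  2: obs=z cand={1,2,4} pick 4 [2->4 ok]
  3: obs=y cand={0} pick 0 [4->0 ok]
  4: obs=x cand={3} pick 3 [0->3 ok]
  5: obs=z cand={1,2,4} pick 4 [3->4 ok]
  6: obs=y cand={0} pick 0 [4->0 ok]
  7: obs=z cand={1,2,4} pick 2 [0->2 ok]
  8: obs=z cand={1,2,4} pick 2 [2->2 ok]
  9: obs=z cand={1,2,4} pick 4 [2->4 ok]
  10: obs=y cand={0} pick 0 [4->0 ok]
  11: obs=z cand={1,2,4} pick 2 [0->2 ok]
  12: obs=y cand={0} pick 0 [2->0 ok]
  13: obs=z cand={1,2,4} pick 4 [0->4 ok]
  14: obs=y cand={0} pick 0 [4->0 ok]
  15: obs=z cand={1,2,4} pick 4 [0->4 ok]
  16: obs=z cand={1,2,4} pick 2 [4->2 ok]
  17: obs=z cand={1,2,4} pick 1 [2->1 ok]
  18: obs=y cand={0} pick 0 [1->0 ok]
  19: obs=z cand={1,2,4} pick 4 [0->4 ok]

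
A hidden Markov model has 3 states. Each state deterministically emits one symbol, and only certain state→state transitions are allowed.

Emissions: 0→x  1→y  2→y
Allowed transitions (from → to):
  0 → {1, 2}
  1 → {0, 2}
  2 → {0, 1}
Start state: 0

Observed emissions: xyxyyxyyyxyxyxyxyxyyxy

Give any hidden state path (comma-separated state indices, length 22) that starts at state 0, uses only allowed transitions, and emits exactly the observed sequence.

0,1,0,1,2,0,2,1,2,0,1,0,1,0,1,0,2,0,1,2,0,2

  t0 'x' -> {0}, take 0 (start)
  t1 'y' -> {1,2}, take 1 (0->1 ok)
  t2 'x' -> {0}, take 0 (1->0 ok)
  t3 'y' -> {1,2}, take 1 (0->1 ok)
  t4 'y' -> {1,2}, take 2 (1->2 ok)
  t5 'x' -> {0}, take 0 (2->0 ok)
  t6 'y' -> {1,2}, take 2 (0->2 ok)
  t7 'y' -> {1,2}, take 1 (2->1 ok)
  t8 'y' -> {1,2}, take 2 (1->2 ok)
  t9 'x' -> {0}, take 0 (2->0 ok)
  t10 'y' -> {1,2}, take 1 (0->1 ok)
  t11 'x' -> {0}, take 0 (1->0 ok)
  t12 'y' -> {1,2}, take 1 (0->1 ok)
  t13 'x' -> {0}, take 0 (1->0 ok)
  t14 'y' -> {1,2}, take 1 (0->1 ok)
  t15 'x' -> {0}, take 0 (1->0 ok)
  t16 'y' -> {1,2}, take 2 (0->2 ok)
  t17 'x' -> {0}, take 0 (2->0 ok)
  t18 'y' -> {1,2}, take 1 (0->1 ok)
  t19 'y' -> {1,2}, take 2 (1->2 ok)
  t20 'x' -> {0}, take 0 (2->0 ok)
  t21 'y' -> {1,2}, take 2 (0->2 ok)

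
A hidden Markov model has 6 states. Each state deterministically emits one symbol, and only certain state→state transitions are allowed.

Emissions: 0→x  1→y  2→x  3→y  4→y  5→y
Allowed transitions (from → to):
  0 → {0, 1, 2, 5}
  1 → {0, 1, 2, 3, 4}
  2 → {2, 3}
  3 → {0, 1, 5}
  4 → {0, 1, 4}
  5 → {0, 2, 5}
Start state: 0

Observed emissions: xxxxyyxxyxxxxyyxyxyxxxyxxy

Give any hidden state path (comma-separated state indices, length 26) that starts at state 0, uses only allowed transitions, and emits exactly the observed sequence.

0,0,2,2,3,5,0,2,3,0,2,2,2,3,5,0,1,0,5,2,2,2,3,0,0,5

  pos 0: x in {0,2}, choose 0; start
  pos 1: x in {0,2}, choose 0; 0->0 ok
  pos 2: x in {0,2}, choose 2; 0->2 ok
  pos 3: x in {0,2}, choose 2; 2->2 ok
  pos 4: y in {1,3,4,5}, choose 3; 2->3 ok
  pos 5: y in {1,3,4,5}, choose 5; 3->5 ok
  pos 6: x in {0,2}, choose 0; 5->0 ok
  pos 7: x in {0,2}, choose 2; 0->2 ok
  pos 8: y in {1,3,4,5}, choose 3; 2->3 ok
  pos 9: x in {0,2}, choose 0; 3->0 ok
  pos 10: x in {0,2}, choose 2; 0->2 ok
  pos 11: x in {0,2}, choose 2; 2->2 ok
  pos 12: x in {0,2}, choose 2; 2->2 ok
  pos 13: y in {1,3,4,5}, choose 3; 2->3 ok
  pos 14: y in {1,3,4,5}, choose 5; 3->5 ok
  pos 15: x in {0,2}, choose 0; 5->0 ok
  pos 16: y in {1,3,4,5}, choose 1; 0->1 ok
  pos 17: x in {0,2}, choose 0; 1->0 ok
  pos 18: y in {1,3,4,5}, choose 5; 0->5 ok
  pos 19: x in {0,2}, choose 2; 5->2 ok
  pos 20: x in {0,2}, choose 2; 2->2 ok
  pos 21: x in {0,2}, choose 2; 2->2 ok
  pos 22: y in {1,3,4,5}, choose 3; 2->3 ok
  pos 23: x in {0,2}, choose 0; 3->0 ok
  pos 24: x in {0,2}, choose 0; 0->0 ok
  pos 25: y in {1,3,4,5}, choose 5; 0->5 ok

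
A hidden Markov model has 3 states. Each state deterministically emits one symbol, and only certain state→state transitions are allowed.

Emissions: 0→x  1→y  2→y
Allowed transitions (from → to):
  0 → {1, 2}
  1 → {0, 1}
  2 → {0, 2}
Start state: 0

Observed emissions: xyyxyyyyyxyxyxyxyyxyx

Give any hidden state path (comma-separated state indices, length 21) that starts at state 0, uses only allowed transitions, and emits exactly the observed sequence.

  [0] x  {0}  => 0  start
  [1] y  {1,2}  => 2  0->2 ok
  [2] y  {1,2}  => 2  2->2 ok
  [3] x  {0}  => 0  2->0 ok
  [4] y  {1,2}  => 1  0->1 ok
  [5] y  {1,2}  => 1  1->1 ok
  [6] y  {1,2}  => 1  1->1 ok
  [7] y  {1,2}  => 1  1->1 ok
  [8] y  {1,2}  => 1  1->1 ok
  [9] x  {0}  => 0  1->0 ok
  [10] y  {1,2}  => 1  0->1 ok
  [11] x  {0}  => 0  1->0 ok
  [12] y  {1,2}  => 2  0->2 ok
  [13] x  {0}  => 0  2->0 ok
  [14] y  {1,2}  => 2  0->2 ok
  [15] x  {0}  => 0  2->0 ok
  [16] y  {1,2}  => 1  0->1 ok
  [17] y  {1,2}  => 1  1->1 ok
  [18] x  {0}  => 0  1->0 ok
  [19] y  {1,2}  => 1  0->1 ok
  [20] x  {0}  => 0  1->0 ok

0,2,2,0,1,1,1,1,1,0,1,0,2,0,2,0,1,1,0,1,0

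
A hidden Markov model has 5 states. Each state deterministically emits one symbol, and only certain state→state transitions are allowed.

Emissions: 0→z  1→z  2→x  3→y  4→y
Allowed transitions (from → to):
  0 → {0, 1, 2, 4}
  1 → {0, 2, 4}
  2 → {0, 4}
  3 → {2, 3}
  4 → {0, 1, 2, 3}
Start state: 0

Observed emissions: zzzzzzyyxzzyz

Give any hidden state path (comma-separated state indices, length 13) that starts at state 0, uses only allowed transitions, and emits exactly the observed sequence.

0,1,0,1,0,1,4,3,2,0,0,4,0

  t0 'z' -> {0,1}, take 0 (start)
  t1 'z' -> {0,1}, take 1 (0->1 ok)
  t2 'z' -> {0,1}, take 0 (1->0 ok)
  t3 'z' -> {0,1}, take 1 (0->1 ok)
  t4 'z' -> {0,1}, take 0 (1->0 ok)
  t5 'z' -> {0,1}, take 1 (0->1 ok)
  t6 'y' -> {3,4}, take 4 (1->4 ok)
  t7 'y' -> {3,4}, take 3 (4->3 ok)
  t8 'x' -> {2}, take 2 (3->2 ok)
  t9 'z' -> {0,1}, take 0 (2->0 ok)
  t10 'z' -> {0,1}, take 0 (0->0 ok)
  t11 'y' -> {3,4}, take 4 (0->4 ok)
  t12 'z' -> {0,1}, take 0 (4->0 ok)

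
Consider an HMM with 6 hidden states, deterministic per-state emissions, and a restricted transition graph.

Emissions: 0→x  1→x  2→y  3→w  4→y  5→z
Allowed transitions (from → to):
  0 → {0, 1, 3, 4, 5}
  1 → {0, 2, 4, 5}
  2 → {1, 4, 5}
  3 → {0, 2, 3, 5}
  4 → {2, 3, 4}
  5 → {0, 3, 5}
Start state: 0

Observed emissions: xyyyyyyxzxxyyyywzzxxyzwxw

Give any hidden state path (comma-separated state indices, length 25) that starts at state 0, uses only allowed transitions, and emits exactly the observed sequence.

0,4,4,2,4,4,2,1,5,0,0,4,4,2,4,3,5,5,0,1,2,5,3,0,3

  0: obs=x cand={0,1} pick 0 [start]
  1: obs=y cand={2,4} pick 4 [0->4 ok]
  2: obs=y cand={2,4} pick 4 [4->4 ok]
  3: obs=y cand={2,4} pick 2 [4->2 ok]
  4: obs=y cand={2,4} pick 4 [2->4 ok]
  5: obs=y cand={2,4} pick 4 [4->4 ok]
  6: obs=y cand={2,4} pick 2 [4->2 ok]
  7: obs=x cand={0,1} pick 1 [2->1 ok]
  8: obs=z cand={5} pick 5 [1->5 ok]
  9: obs=x cand={0,1} pick 0 [5->0 ok]
  10: obs=x cand={0,1} pick 0 [0->0 ok]
  11: obs=y cand={2,4} pick 4 [0->4 ok]
  12: obs=y cand={2,4} pick 4 [4->4 ok]
  13: obs=y cand={2,4} pick 2 [4->2 ok]
  14: obs=y cand={2,4} pick 4 [2->4 ok]
  15: obs=w cand={3} pick 3 [4->3 ok]
  16: obs=z cand={5} pick 5 [3->5 ok]
  17: obs=z cand={5} pick 5 [5->5 ok]
  18: obs=x cand={0,1} pick 0 [5->0 ok]
  19: obs=x cand={0,1} pick 1 [0->1 ok]
  20: obs=y cand={2,4} pick 2 [1->2 ok]
  21: obs=z cand={5} pick 5 [2->5 ok]
  22: obs=w cand={3} pick 3 [5->3 ok]
  23: obs=x cand={0,1} pick 0 [3->0 ok]
  24: obs=w cand={3} pick 3 [0->3 ok]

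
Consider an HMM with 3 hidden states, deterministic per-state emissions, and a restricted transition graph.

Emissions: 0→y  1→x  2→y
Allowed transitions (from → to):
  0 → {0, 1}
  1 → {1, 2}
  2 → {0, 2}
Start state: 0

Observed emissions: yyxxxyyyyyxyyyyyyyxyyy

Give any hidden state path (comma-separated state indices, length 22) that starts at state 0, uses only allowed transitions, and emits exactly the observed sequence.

  [0] y  {0,2}  => 0  start
  [1] y  {0,2}  => 0  0->0 ok
  [2] x  {1}  => 1  0->1 ok
  [3] x  {1}  => 1  1->1 ok
  [4] x  {1}  => 1  1->1 ok
  [5] y  {0,2}  => 2  1->2 ok
  [6] y  {0,2}  => 2  2->2 ok
  [7] y  {0,2}  => 2  2->2 ok
  [8] y  {0,2}  => 2  2->2 ok
  [9] y  {0,2}  => 0  2->0 ok
  [10] x  {1}  => 1  0->1 ok
  [11] y  {0,2}  => 2  1->2 ok
  [12] y  {0,2}  => 0  2->0 ok
  [13] y  {0,2}  => 0  0->0 ok
  [14] y  {0,2}  => 0  0->0 ok
  [15] y  {0,2}  => 0  0->0 ok
  [16] y  {0,2}  => 0  0->0 ok
  [17] y  {0,2}  => 0  0->0 ok
  [18] x  {1}  => 1  0->1 ok
  [19] y  {0,2}  => 2  1->2 ok
  [20] y  {0,2}  => 2  2->2 ok
  [21] y  {0,2}  => 0  2->0 ok

0,0,1,1,1,2,2,2,2,0,1,2,0,0,0,0,0,0,1,2,2,0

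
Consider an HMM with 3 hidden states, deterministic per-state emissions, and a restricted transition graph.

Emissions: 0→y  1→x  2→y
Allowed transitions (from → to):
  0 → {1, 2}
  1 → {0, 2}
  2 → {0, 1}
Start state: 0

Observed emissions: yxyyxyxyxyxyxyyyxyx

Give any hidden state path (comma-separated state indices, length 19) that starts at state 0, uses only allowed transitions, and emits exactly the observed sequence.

0,1,0,2,1,0,1,2,1,0,1,2,1,2,0,2,1,0,1

  [0] y  {0,2}  => 0  start
  [1] x  {1}  => 1  0->1 ok
  [2] y  {0,2}  => 0  1->0 ok
  [3] y  {0,2}  => 2  0->2 ok
  [4] x  {1}  => 1  2->1 ok
  [5] y  {0,2}  => 0  1->0 ok
  [6] x  {1}  => 1  0->1 ok
  [7] y  {0,2}  => 2  1->2 ok
  [8] x  {1}  => 1  2->1 ok
  [9] y  {0,2}  => 0  1->0 ok
  [10] x  {1}  => 1  0->1 ok
  [11] y  {0,2}  => 2  1->2 ok
  [12] x  {1}  => 1  2->1 ok
  [13] y  {0,2}  => 2  1->2 ok
  [14] y  {0,2}  => 0  2->0 ok
  [15] y  {0,2}  => 2  0->2 ok
  [16] x  {1}  => 1  2->1 ok
  [17] y  {0,2}  => 0  1->0 ok
  [18] x  {1}  => 1  0->1 ok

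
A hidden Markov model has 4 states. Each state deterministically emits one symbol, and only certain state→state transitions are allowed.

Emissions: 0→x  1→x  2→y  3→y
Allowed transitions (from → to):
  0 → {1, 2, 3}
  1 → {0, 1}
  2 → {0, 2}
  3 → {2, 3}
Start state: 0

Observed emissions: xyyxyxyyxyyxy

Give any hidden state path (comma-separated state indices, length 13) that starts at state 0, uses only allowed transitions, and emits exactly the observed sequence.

0,3,2,0,2,0,3,2,0,3,2,0,2

  [0] x  {0,1}  => 0  start
  [1] y  {2,3}  => 3  0->3 ok
  [2] y  {2,3}  => 2  3->2 ok
  [3] x  {0,1}  => 0  2->0 ok
  [4] y  {2,3}  => 2  0->2 ok
  [5] x  {0,1}  => 0  2->0 ok
  [6] y  {2,3}  => 3  0->3 ok
  [7] y  {2,3}  => 2  3->2 ok
  [8] x  {0,1}  => 0  2->0 ok
  [9] y  {2,3}  => 3  0->3 ok
  [10] y  {2,3}  => 2  3->2 ok
  [11] x  {0,1}  => 0  2->0 ok
  [12] y  {2,3}  => 2  0->2 ok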